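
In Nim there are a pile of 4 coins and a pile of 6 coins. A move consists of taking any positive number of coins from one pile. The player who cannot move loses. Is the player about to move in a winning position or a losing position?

Compute the nim-sum pairwise:
4 ^ 6 = 2
The nim-sum is 2 ≠ 0, so this is an N-position: the player to move can win.

Winning position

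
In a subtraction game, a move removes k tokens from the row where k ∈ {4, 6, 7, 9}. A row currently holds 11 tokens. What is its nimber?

2

Build the Grundy sequence with g(k) = mex{g(k−s) : s ∈ {4, 6, 7, 9}, s ≤ k}:
g(0) = mex{} = 0
g(1) = mex{} = 0
g(2) = mex{} = 0
g(3) = mex{} = 0
g(4) = mex{0} = 1
g(5) = mex{0} = 1
g(6) = mex{0} = 1
g(7) = mex{0} = 1
g(8) = mex{0,1} = 2
g(9) = mex{0,1} = 2
g(10) = mex{0,1} = 2
g(11) = mex{0,1} = 2
So g(11) = 2.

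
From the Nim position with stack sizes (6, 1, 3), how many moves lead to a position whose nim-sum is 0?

1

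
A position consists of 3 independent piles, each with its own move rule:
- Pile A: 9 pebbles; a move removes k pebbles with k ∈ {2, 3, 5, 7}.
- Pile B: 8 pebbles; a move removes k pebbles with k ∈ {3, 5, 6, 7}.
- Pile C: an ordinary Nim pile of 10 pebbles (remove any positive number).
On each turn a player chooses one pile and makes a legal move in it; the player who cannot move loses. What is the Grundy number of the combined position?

Grundy values for pile A (subtraction set {2, 3, 5, 7}):
k:     0  1  2  3  4  5  6  7  8  9
g(k):  0  0  1  1  2  2  3  3  4  0
So g(9) = 0.
Grundy values for pile B (subtraction set {3, 5, 6, 7}):
k:     0  1  2  3  4  5  6  7  8
g(k):  0  0  0  1  1  1  2  2  2
So g(8) = 2.
Pile C is a plain Nim pile of size 10, so its Grundy value is 10.
By the Sprague-Grundy theorem, the Grundy value of a sum of independent games is the XOR of the component values.
Combined value = 0 ⊕ 2 ⊕ 10 = 8.

8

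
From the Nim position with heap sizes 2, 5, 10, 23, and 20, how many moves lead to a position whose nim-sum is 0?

1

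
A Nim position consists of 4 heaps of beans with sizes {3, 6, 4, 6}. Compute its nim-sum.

7

Nim-sum: 3 ⊕ 6 ⊕ 4 ⊕ 6 = 7.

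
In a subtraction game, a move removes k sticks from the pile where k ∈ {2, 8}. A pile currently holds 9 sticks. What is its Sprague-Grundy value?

Grundy values for subtraction set {2, 8}:
g(0) = mex{} = 0
g(1) = mex{} = 0
g(2) = mex{0} = 1
g(3) = mex{0} = 1
g(4) = mex{1} = 0
g(5) = mex{1} = 0
g(6) = mex{0} = 1
g(7) = mex{0} = 1
g(8) = mex{0,1} = 2
g(9) = mex{0,1} = 2
So g(9) = 2.

2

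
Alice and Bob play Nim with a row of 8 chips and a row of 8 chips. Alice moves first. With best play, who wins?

Nim-sum: 8 ⊕ 8 = 0.
The nim-sum is 0, so this is a P-position: the player to move is in a losing position under optimal play; Alice is about to move from it and so loses — Bob wins.

Bob wins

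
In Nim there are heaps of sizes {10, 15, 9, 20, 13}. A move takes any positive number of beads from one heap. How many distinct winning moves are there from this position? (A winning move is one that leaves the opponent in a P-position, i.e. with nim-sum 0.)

Write each in binary and XOR column by column:
  01010  (10)
  01111  (15)
  01001  (9)
  10100  (20)
  01101  (13)
  -----
  10101  (21)
The overall nim-sum is X = 21. A heap of size p has a winning move iff p XOR X < p (reduce it to p XOR X).
  10: 10 XOR 21 = 31 ≥ 10 — no move.
  15: 15 XOR 21 = 26 ≥ 15 — no move.
  9: 9 XOR 21 = 28 ≥ 9 — no move.
  20: 20 XOR 21 = 1 < 20 — winning move (to 1).
  13: 13 XOR 21 = 24 ≥ 13 — no move.
That gives 1 winning move.

1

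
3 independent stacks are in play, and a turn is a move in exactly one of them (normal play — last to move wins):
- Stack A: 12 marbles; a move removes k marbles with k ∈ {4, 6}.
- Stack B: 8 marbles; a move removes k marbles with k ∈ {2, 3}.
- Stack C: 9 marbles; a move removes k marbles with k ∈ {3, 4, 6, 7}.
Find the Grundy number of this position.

2

For stack A, compute g(0), g(1), … with moves {4, 6}:
k:     0  1  2  3  4  5  6  7  8  9 10 11 12
g(k):  0  0  0  0  1  1  1  1  2  2  0  0  0
So g(12) = 0.
Build the Grundy sequence for stack B with g(k) = mex{g(k−s) : s ∈ {2, 3}, s ≤ k}:
k:     0  1  2  3  4  5  6  7  8
g(k):  0  0  1  1  2  0  0  1  1
So g(8) = 1.
Build the Grundy sequence for stack C with g(k) = mex{g(k−s) : s ∈ {3, 4, 6, 7}, s ≤ k}:
g(0) = mex{} = 0
g(1) = mex{} = 0
g(2) = mex{} = 0
g(3) = mex{0} = 1
g(4) = mex{0} = 1
g(5) = mex{0} = 1
g(6) = mex{0,1} = 2
g(7) = mex{0,1} = 2
g(8) = mex{0,1} = 2
g(9) = mex{0,1,2} = 3
So g(9) = 3.
The value of a disjunctive sum is the nim-sum of the parts.
Combined value = 0 ⊕ 1 ⊕ 3 = 2.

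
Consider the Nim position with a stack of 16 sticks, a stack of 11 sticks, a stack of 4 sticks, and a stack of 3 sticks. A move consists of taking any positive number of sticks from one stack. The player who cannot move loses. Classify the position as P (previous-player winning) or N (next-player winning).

N-position

Bitwise XOR of the heap sizes:
  10000  (16)
  01011  (11)
  00100  (4)
  00011  (3)
  -----
  11100  (28)
The nim-sum is 28 ≠ 0, so this is an N-position: the player to move can win.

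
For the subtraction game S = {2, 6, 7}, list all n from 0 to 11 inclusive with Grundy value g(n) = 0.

0, 1, 4, 5, 9

Compute g(0), g(1), … for moves {2, 6, 7}:
g(0) = mex{} = 0
g(1) = mex{} = 0
g(2) = mex{0} = 1
g(3) = mex{0} = 1
g(4) = mex{1} = 0
g(5) = mex{1} = 0
g(6) = mex{0} = 1
g(7) = mex{0} = 1
g(8) = mex{0,1} = 2
g(9) = mex{1} = 0
g(10) = mex{0,1,2} = 3
g(11) = mex{0} = 1
The P-positions (g = 0) in 0..11 are 0, 1, 4, 5, 9.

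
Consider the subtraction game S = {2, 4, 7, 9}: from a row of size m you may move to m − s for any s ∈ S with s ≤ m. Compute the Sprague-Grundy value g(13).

1

Build the Grundy sequence with g(k) = mex{g(k−s) : s ∈ {2, 4, 7, 9}, s ≤ k}:
k:     0  1  2  3  4  5  6  7  8  9 10 11 12 13
g(k):  0  0  1  1  2  2  0  3  1  4  2  0  0  1
So g(13) = 1.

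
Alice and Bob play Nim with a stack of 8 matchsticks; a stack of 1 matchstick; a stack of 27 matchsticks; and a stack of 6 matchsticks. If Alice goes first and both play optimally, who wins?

Alice wins

Compute the nim-sum pairwise:
8 XOR 1 = 9
9 XOR 27 = 18
18 XOR 6 = 20
The nim-sum is 20 ≠ 0, so this is an N-position: the player to move can win; Alice has a winning move.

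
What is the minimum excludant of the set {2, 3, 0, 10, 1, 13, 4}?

The values 0, 1, 2, 3, 4 are all present; 5 is the first non-negative integer missing from the set.

5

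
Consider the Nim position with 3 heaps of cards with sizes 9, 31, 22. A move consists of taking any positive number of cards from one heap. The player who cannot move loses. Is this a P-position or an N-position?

P-position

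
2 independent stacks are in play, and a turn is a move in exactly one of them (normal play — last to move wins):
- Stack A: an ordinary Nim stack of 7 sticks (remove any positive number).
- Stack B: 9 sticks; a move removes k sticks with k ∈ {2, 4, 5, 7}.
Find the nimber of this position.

Stack A is a plain Nim stack of size 7, so its Grundy value is 7.
For stack B, compute g(0), g(1), … with moves {2, 4, 5, 7}:
g(0) = mex{} = 0
g(1) = mex{} = 0
g(2) = mex{0} = 1
g(3) = mex{0} = 1
g(4) = mex{0,1} = 2
g(5) = mex{0,1} = 2
g(6) = mex{0,1,2} = 3
g(7) = mex{0,1,2} = 3
g(8) = mex{0,1,2,3} = 4
g(9) = mex{1,2,3} = 0
So g(9) = 0.
By the Sprague-Grundy theorem, the Grundy value of a sum of independent games is the XOR of the component values.
Combined value = 7 ⊕ 0 = 7.

7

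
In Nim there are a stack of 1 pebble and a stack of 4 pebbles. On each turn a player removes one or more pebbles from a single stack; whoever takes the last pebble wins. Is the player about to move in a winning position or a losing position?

Winning position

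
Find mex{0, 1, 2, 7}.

3

The values 0, 1, 2 are all present; 3 is the first non-negative integer missing from the set.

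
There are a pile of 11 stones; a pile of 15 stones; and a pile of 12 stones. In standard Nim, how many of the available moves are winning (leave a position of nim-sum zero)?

Compute the nim-sum pairwise:
11 XOR 15 = 4
4 XOR 12 = 8
The overall nim-sum is X = 8. A pile of size p has a winning move iff p XOR X < p (reduce it to p XOR X).
  11: 11 XOR 8 = 3 < 11 — winning move (to 3).
  15: 15 XOR 8 = 7 < 15 — winning move (to 7).
  12: 12 XOR 8 = 4 < 12 — winning move (to 4).
That gives 3 winning moves.

3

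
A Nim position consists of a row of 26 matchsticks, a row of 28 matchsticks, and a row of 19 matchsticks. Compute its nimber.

21

Compute the nim-sum pairwise:
26 XOR 28 = 6
6 XOR 19 = 21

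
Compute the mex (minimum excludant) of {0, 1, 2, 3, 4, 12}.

The values 0, 1, 2, 3, 4 are all present; 5 is the first non-negative integer missing from the set.

5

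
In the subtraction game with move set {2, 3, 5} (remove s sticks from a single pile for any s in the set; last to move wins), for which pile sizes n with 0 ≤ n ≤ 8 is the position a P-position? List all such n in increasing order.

0, 1, 7, 8

Build the Grundy sequence with g(k) = mex{g(k−s) : s ∈ {2, 3, 5}, s ≤ k}:
g(0) = mex{} = 0
g(1) = mex{} = 0
g(2) = mex{0} = 1
g(3) = mex{0} = 1
g(4) = mex{0,1} = 2
g(5) = mex{0,1} = 2
g(6) = mex{0,1,2} = 3
g(7) = mex{1,2} = 0
g(8) = mex{1,2,3} = 0
The P-positions (g = 0) in 0..8 are 0, 1, 7, 8.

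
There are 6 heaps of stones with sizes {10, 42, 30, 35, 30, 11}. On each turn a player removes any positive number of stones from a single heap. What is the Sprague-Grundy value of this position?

8

Write each in binary and XOR column by column:
  001010  (10)
  101010  (42)
  011110  (30)
  100011  (35)
  011110  (30)
  001011  (11)
  ------
  001000  (8)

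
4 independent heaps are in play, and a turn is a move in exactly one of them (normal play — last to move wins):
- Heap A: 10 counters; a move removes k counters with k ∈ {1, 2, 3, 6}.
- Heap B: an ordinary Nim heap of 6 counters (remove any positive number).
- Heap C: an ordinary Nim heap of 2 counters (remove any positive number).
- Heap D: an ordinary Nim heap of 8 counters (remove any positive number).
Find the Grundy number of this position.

14

For heap A, compute g(0), g(1), … with moves {1, 2, 3, 6}:
k:     0  1  2  3  4  5  6  7  8  9 10
g(k):  0  1  2  3  0  1  2  3  0  1  2
So g(10) = 2.
Heap B is a plain Nim heap of size 6, so its Grundy value is 6.
Heap C is a plain Nim heap of size 2, so its Grundy value is 2.
Heap D is a plain Nim heap of size 8, so its Grundy value is 8.
By the Sprague-Grundy theorem, the Grundy value of a sum of independent games is the XOR of the component values.
Combined value = 2 XOR 6 XOR 2 XOR 8 = 14.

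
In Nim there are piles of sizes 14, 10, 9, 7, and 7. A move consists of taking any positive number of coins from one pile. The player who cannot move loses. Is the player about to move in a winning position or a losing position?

Compute the nim-sum pairwise:
14 ^ 10 = 4
4 ^ 9 = 13
13 ^ 7 = 10
10 ^ 7 = 13
The nim-sum is 13 ≠ 0, so this is an N-position: the player to move can win.

Winning position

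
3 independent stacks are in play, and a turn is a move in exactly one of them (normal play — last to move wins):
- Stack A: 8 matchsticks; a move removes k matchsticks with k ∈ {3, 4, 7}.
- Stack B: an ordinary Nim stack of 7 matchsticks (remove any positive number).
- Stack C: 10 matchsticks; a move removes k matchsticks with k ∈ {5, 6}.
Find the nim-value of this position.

7

Build the Grundy sequence for stack A with g(k) = mex{g(k−s) : s ∈ {3, 4, 7}, s ≤ k}:
k:     0  1  2  3  4  5  6  7  8
g(k):  0  0  0  1  1  1  2  2  2
So g(8) = 2.
Stack B is a plain Nim stack of size 7, so its Grundy value is 7.
Grundy values for stack C (subtraction set {5, 6}):
k:     0  1  2  3  4  5  6  7  8  9 10
g(k):  0  0  0  0  0  1  1  1  1  1  2
So g(10) = 2.
By the Sprague-Grundy theorem, the Grundy value of a sum of independent games is the XOR of the component values.
Combined value = 2 ⊕ 7 ⊕ 2 = 7.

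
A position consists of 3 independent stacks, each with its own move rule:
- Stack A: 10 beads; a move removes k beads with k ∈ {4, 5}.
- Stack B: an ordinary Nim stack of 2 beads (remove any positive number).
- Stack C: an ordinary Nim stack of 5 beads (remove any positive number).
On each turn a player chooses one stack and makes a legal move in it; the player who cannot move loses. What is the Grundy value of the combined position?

7

Grundy values for stack A (subtraction set {4, 5}):
g(0) = mex{} = 0
g(1) = mex{} = 0
g(2) = mex{} = 0
g(3) = mex{} = 0
g(4) = mex{0} = 1
g(5) = mex{0} = 1
g(6) = mex{0} = 1
g(7) = mex{0} = 1
g(8) = mex{0,1} = 2
g(9) = mex{1} = 0
g(10) = mex{1} = 0
So g(10) = 0.
Stack B is a plain Nim stack of size 2, so its Grundy value is 2.
Stack C is a plain Nim stack of size 5, so its Grundy value is 5.
By the Sprague-Grundy theorem, the Grundy value of a sum of independent games is the XOR of the component values.
Combined value = 0 XOR 2 XOR 5 = 7.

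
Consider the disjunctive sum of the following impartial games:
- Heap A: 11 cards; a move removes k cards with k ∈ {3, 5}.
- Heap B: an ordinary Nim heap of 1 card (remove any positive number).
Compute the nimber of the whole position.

0

Grundy values for heap A (subtraction set {3, 5}):
g(0) = mex{} = 0
g(1) = mex{} = 0
g(2) = mex{} = 0
g(3) = mex{0} = 1
g(4) = mex{0} = 1
g(5) = mex{0} = 1
g(6) = mex{0,1} = 2
g(7) = mex{0,1} = 2
g(8) = mex{1} = 0
g(9) = mex{1,2} = 0
g(10) = mex{1,2} = 0
g(11) = mex{0,2} = 1
So g(11) = 1.
Heap B is a plain Nim heap of size 1, so its Grundy value is 1.
The value of a disjunctive sum is the nim-sum of the parts.
Combined value = 1 XOR 1 = 0.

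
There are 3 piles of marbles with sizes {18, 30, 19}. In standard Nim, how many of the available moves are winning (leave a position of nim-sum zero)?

Write each in binary and XOR column by column:
  10010  (18)
  11110  (30)
  10011  (19)
  -----
  11111  (31)
The overall nim-sum is X = 31. A pile of size p has a winning move iff p XOR X < p (reduce it to p XOR X).
  18: 18 XOR 31 = 13 < 18 — winning move (to 13).
  30: 30 XOR 31 = 1 < 30 — winning move (to 1).
  19: 19 XOR 31 = 12 < 19 — winning move (to 12).
That gives 3 winning moves.

3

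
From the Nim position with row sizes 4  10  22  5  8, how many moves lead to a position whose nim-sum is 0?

Bitwise XOR of the heap sizes:
  00100  (4)
  01010  (10)
  10110  (22)
  00101  (5)
  01000  (8)
  -----
  10101  (21)
The overall nim-sum is X = 21. A row of size p has a winning move iff p XOR X < p (reduce it to p XOR X).
  4: 4 XOR 21 = 17 ≥ 4 — no move.
  10: 10 XOR 21 = 31 ≥ 10 — no move.
  22: 22 XOR 21 = 3 < 22 — winning move (to 3).
  5: 5 XOR 21 = 16 ≥ 5 — no move.
  8: 8 XOR 21 = 29 ≥ 8 — no move.
That gives 1 winning move.

1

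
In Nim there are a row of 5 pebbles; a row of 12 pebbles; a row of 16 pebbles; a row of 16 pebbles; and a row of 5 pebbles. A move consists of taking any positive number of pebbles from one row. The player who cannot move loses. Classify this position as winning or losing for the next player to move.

Nim-sum: 5 XOR 12 XOR 16 XOR 16 XOR 5 = 12.
The nim-sum is 12 ≠ 0, so this is an N-position: the player to move can win.

Winning position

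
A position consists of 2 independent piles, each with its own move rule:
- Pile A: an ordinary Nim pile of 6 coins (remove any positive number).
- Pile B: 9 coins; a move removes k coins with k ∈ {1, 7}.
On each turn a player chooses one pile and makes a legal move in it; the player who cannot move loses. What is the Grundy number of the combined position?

7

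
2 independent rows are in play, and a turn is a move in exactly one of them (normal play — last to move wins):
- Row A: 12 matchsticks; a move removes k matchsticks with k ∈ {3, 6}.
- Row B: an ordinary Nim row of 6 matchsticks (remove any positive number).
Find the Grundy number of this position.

For row A, compute g(0), g(1), … with moves {3, 6}:
g(0) = mex{} = 0
g(1) = mex{} = 0
g(2) = mex{} = 0
g(3) = mex{0} = 1
g(4) = mex{0} = 1
g(5) = mex{0} = 1
g(6) = mex{0,1} = 2
g(7) = mex{0,1} = 2
g(8) = mex{0,1} = 2
g(9) = mex{1,2} = 0
g(10) = mex{1,2} = 0
g(11) = mex{1,2} = 0
g(12) = mex{0,2} = 1
So g(12) = 1.
Row B is a plain Nim row of size 6, so its Grundy value is 6.
By the Sprague-Grundy theorem, the Grundy value of a sum of independent games is the XOR of the component values.
Combined value = 1 ⊕ 6 = 7.

7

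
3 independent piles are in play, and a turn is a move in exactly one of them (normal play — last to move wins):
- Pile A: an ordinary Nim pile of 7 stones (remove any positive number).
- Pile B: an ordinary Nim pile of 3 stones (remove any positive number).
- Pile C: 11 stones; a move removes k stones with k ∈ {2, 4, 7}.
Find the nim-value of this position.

5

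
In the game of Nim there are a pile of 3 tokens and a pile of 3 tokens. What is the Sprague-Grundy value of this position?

Compute the nim-sum pairwise:
3 XOR 3 = 0

0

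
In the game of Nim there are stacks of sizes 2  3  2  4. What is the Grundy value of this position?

7

Compute the nim-sum pairwise:
2 ⊕ 3 = 1
1 ⊕ 2 = 3
3 ⊕ 4 = 7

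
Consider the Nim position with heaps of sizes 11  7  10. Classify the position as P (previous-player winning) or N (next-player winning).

Nim-sum: 11 XOR 7 XOR 10 = 6.
The nim-sum is 6 ≠ 0, so this is an N-position: the player to move can win.

N-position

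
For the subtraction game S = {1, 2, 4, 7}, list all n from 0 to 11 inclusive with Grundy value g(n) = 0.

Grundy values for subtraction set {1, 2, 4, 7}:
k:     0  1  2  3  4  5  6  7  8  9 10 11
g(k):  0  1  2  0  1  2  0  1  2  0  1  2
The P-positions (g = 0) in 0..11 are 0, 3, 6, 9.

0, 3, 6, 9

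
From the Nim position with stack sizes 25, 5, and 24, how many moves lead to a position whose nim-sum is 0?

1

Write each in binary and XOR column by column:
  11001  (25)
  00101  (5)
  11000  (24)
  -----
  00100  (4)
The overall nim-sum is X = 4. A stack of size p has a winning move iff p XOR X < p (reduce it to p XOR X).
  25: 25 XOR 4 = 29 ≥ 25 — no move.
  5: 5 XOR 4 = 1 < 5 — winning move (to 1).
  24: 24 XOR 4 = 28 ≥ 24 — no move.
That gives 1 winning move.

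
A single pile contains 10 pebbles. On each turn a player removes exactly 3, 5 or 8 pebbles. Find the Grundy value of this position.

Grundy values for subtraction set {3, 5, 8}:
k:     0  1  2  3  4  5  6  7  8  9 10
g(k):  0  0  0  1  1  1  2  2  2  3  3
So g(10) = 3.

3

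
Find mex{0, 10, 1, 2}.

The values 0, 1, 2 are all present; 3 is the first non-negative integer missing from the set.

3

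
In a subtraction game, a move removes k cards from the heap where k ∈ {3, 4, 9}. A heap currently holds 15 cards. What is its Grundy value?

0

Grundy values for subtraction set {3, 4, 9}:
k:     0  1  2  3  4  5  6  7  8  9 10 11 12 13 14 15
g(k):  0  0  0  1  1  1  2  0  0  3  1  1  2  0  0  0
So g(15) = 0.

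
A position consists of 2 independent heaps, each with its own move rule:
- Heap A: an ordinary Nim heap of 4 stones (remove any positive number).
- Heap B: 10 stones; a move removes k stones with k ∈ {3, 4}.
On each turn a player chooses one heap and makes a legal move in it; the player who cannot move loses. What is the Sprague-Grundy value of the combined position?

5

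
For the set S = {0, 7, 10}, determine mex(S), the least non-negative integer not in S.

1

0 is in the set but 1 is not, so the mex is 1.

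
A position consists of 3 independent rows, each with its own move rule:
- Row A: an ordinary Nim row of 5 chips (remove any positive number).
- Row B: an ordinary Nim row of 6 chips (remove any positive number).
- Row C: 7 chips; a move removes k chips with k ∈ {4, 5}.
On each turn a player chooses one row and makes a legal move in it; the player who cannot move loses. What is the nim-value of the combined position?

Row A is a plain Nim row of size 5, so its Grundy value is 5.
Row B is a plain Nim row of size 6, so its Grundy value is 6.
Build the Grundy sequence for row C with g(k) = mex{g(k−s) : s ∈ {4, 5}, s ≤ k}:
g(0) = mex{} = 0
g(1) = mex{} = 0
g(2) = mex{} = 0
g(3) = mex{} = 0
g(4) = mex{0} = 1
g(5) = mex{0} = 1
g(6) = mex{0} = 1
g(7) = mex{0} = 1
So g(7) = 1.
The value of a disjunctive sum is the nim-sum of the parts.
Combined value = 5 XOR 6 XOR 1 = 2.

2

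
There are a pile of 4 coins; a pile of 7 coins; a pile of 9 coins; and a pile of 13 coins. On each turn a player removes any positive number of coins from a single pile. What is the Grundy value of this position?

Write each in binary and XOR column by column:
  0100  (4)
  0111  (7)
  1001  (9)
  1101  (13)
  ----
  0111  (7)

7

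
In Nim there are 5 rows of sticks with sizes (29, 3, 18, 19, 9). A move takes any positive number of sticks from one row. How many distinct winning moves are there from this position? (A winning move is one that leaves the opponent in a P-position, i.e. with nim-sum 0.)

3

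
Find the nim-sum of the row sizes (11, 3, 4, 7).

11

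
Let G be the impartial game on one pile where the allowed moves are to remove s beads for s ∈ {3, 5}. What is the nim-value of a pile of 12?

Compute g(0), g(1), … for moves {3, 5}:
g(0) = mex{} = 0
g(1) = mex{} = 0
g(2) = mex{} = 0
g(3) = mex{0} = 1
g(4) = mex{0} = 1
g(5) = mex{0} = 1
g(6) = mex{0,1} = 2
g(7) = mex{0,1} = 2
g(8) = mex{1} = 0
g(9) = mex{1,2} = 0
g(10) = mex{1,2} = 0
g(11) = mex{0,2} = 1
g(12) = mex{0,2} = 1
So g(12) = 1.

1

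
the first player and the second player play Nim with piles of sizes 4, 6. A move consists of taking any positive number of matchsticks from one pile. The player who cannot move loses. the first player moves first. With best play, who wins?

the first player wins

Nim-sum: 4 XOR 6 = 2.
The nim-sum is 2 ≠ 0, so this is an N-position: the player to move can win; the first player has a winning move.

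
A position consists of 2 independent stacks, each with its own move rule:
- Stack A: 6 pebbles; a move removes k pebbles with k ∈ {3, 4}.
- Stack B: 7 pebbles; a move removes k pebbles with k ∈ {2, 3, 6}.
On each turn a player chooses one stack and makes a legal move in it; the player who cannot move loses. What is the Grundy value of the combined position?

Grundy values for stack A (subtraction set {3, 4}):
k:     0  1  2  3  4  5  6
g(k):  0  0  0  1  1  1  2
So g(6) = 2.
Build the Grundy sequence for stack B with g(k) = mex{g(k−s) : s ∈ {2, 3, 6}, s ≤ k}:
k:     0  1  2  3  4  5  6  7
g(k):  0  0  1  1  2  0  3  1
So g(7) = 1.
The value of a disjunctive sum is the nim-sum of the parts.
Combined value = 2 XOR 1 = 3.

3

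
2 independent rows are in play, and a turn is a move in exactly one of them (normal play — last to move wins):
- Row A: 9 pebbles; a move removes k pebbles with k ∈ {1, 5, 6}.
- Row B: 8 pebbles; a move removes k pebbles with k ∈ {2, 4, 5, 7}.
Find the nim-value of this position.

7

Build the Grundy sequence for row A with g(k) = mex{g(k−s) : s ∈ {1, 5, 6}, s ≤ k}:
g(0) = mex{} = 0
g(1) = mex{0} = 1
g(2) = mex{1} = 0
g(3) = mex{0} = 1
g(4) = mex{1} = 0
g(5) = mex{0} = 1
g(6) = mex{0,1} = 2
g(7) = mex{0,1,2} = 3
g(8) = mex{0,1,3} = 2
g(9) = mex{0,1,2} = 3
So g(9) = 3.
For row B, compute g(0), g(1), … with moves {2, 4, 5, 7}:
k:     0  1  2  3  4  5  6  7  8
g(k):  0  0  1  1  2  2  3  3  4
So g(8) = 4.
The value of a disjunctive sum is the nim-sum of the parts.
Combined value = 3 XOR 4 = 7.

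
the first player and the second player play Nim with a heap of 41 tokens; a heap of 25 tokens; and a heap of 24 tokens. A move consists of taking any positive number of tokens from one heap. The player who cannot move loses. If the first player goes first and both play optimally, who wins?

the first player wins

In binary:
  101001  (41)
  011001  (25)
  011000  (24)
  ------
  101000  (40)
The nim-sum is 40 ≠ 0, so this is an N-position: the player to move can win; the first player has a winning move.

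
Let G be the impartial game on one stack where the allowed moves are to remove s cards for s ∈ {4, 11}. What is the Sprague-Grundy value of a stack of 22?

1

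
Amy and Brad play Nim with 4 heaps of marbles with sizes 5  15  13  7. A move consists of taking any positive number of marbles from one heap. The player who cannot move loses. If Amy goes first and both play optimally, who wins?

Brad wins

Compute the nim-sum pairwise:
5 ^ 15 = 10
10 ^ 13 = 7
7 ^ 7 = 0
The nim-sum is 0, so this is a P-position: the player to move is in a losing position under optimal play; Amy is about to move from it and so loses — Brad wins.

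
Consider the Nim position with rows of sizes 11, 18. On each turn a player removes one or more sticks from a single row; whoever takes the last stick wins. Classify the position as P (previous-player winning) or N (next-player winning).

N-position

Nim-sum: 11 ⊕ 18 = 25.
The nim-sum is 25 ≠ 0, so this is an N-position: the player to move can win.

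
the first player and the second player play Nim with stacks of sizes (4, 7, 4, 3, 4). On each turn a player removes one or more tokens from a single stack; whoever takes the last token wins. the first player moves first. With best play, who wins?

the second player wins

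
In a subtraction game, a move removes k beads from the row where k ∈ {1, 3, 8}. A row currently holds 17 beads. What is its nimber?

Build the Grundy sequence with g(k) = mex{g(k−s) : s ∈ {1, 3, 8}, s ≤ k}:
k:     0  1  2  3  4  5  6  7  8  9 10 11 12 13 14 15 16 17
g(k):  0  1  0  1  0  1  0  1  2  3  2  0  1  0  1  0  1  0
So g(17) = 0.

0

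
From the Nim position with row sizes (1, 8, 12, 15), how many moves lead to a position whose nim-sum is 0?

Bitwise XOR of the heap sizes:
  0001  (1)
  1000  (8)
  1100  (12)
  1111  (15)
  ----
  1010  (10)
The overall nim-sum is X = 10. A row of size p has a winning move iff p XOR X < p (reduce it to p XOR X).
  1: 1 XOR 10 = 11 ≥ 1 — no move.
  8: 8 XOR 10 = 2 < 8 — winning move (to 2).
  12: 12 XOR 10 = 6 < 12 — winning move (to 6).
  15: 15 XOR 10 = 5 < 15 — winning move (to 5).
That gives 3 winning moves.

3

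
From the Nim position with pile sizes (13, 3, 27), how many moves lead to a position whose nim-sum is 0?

1

Compute the nim-sum pairwise:
13 XOR 3 = 14
14 XOR 27 = 21
The overall nim-sum is X = 21. A pile of size p has a winning move iff p XOR X < p (reduce it to p XOR X).
  13: 13 XOR 21 = 24 ≥ 13 — no move.
  3: 3 XOR 21 = 22 ≥ 3 — no move.
  27: 27 XOR 21 = 14 < 27 — winning move (to 14).
That gives 1 winning move.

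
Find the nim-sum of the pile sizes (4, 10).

Write each in binary and XOR column by column:
  0100  (4)
  1010  (10)
  ----
  1110  (14)

14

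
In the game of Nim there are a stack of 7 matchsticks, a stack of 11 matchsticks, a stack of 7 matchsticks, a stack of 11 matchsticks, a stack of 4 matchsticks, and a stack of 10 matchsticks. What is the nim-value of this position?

Compute the nim-sum pairwise:
7 ⊕ 11 = 12
12 ⊕ 7 = 11
11 ⊕ 11 = 0
0 ⊕ 4 = 4
4 ⊕ 10 = 14

14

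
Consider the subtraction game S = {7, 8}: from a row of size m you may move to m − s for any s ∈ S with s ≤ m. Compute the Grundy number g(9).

Grundy values for subtraction set {7, 8}:
g(0) = mex{} = 0
g(1) = mex{} = 0
g(2) = mex{} = 0
g(3) = mex{} = 0
g(4) = mex{} = 0
g(5) = mex{} = 0
g(6) = mex{} = 0
g(7) = mex{0} = 1
g(8) = mex{0} = 1
g(9) = mex{0} = 1
So g(9) = 1.

1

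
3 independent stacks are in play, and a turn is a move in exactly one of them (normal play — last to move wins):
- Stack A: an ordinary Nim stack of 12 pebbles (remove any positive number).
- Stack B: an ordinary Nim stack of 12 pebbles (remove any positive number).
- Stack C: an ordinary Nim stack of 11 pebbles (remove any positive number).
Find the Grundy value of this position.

Stack A is a plain Nim stack of size 12, so its Grundy value is 12.
Stack B is a plain Nim stack of size 12, so its Grundy value is 12.
Stack C is a plain Nim stack of size 11, so its Grundy value is 11.
By the Sprague-Grundy theorem, the Grundy value of a sum of independent games is the XOR of the component values.
Combined value = 12 XOR 12 XOR 11 = 11.

11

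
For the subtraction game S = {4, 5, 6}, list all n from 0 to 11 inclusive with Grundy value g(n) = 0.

Grundy values for subtraction set {4, 5, 6}:
g(0) = mex{} = 0
g(1) = mex{} = 0
g(2) = mex{} = 0
g(3) = mex{} = 0
g(4) = mex{0} = 1
g(5) = mex{0} = 1
g(6) = mex{0} = 1
g(7) = mex{0} = 1
g(8) = mex{0,1} = 2
g(9) = mex{0,1} = 2
g(10) = mex{1} = 0
g(11) = mex{1} = 0
The P-positions (g = 0) in 0..11 are 0, 1, 2, 3, 10, 11.

0, 1, 2, 3, 10, 11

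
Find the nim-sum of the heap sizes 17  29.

12

Compute the nim-sum pairwise:
17 ^ 29 = 12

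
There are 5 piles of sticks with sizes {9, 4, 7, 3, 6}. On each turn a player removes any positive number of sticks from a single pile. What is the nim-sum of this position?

15

Write each in binary and XOR column by column:
  1001  (9)
  0100  (4)
  0111  (7)
  0011  (3)
  0110  (6)
  ----
  1111  (15)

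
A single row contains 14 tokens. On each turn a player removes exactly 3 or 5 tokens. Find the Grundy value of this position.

Grundy values for subtraction set {3, 5}:
k:     0  1  2  3  4  5  6  7  8  9 10 11 12 13 14
g(k):  0  0  0  1  1  1  2  2  0  0  0  1  1  1  2
So g(14) = 2.

2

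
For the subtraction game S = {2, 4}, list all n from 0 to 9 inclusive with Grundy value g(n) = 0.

0, 1, 6, 7

Grundy values for subtraction set {2, 4}:
k:     0  1  2  3  4  5  6  7  8  9
g(k):  0  0  1  1  2  2  0  0  1  1
The P-positions (g = 0) in 0..9 are 0, 1, 6, 7.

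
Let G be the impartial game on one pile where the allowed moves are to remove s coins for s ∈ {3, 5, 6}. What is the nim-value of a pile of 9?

0

Build the Grundy sequence with g(k) = mex{g(k−s) : s ∈ {3, 5, 6}, s ≤ k}:
k:     0  1  2  3  4  5  6  7  8  9
g(k):  0  0  0  1  1  1  2  2  2  0
So g(9) = 0.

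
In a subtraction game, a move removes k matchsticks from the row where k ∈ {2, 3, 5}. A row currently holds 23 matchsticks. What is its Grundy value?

1

Compute g(0), g(1), … for moves {2, 3, 5}:
k:     0  1  2  3  4  5  6  7  8  9 10 11 12 13 14 15 16 17 18 19 20 21 22 23
g(k):  0  0  1  1  2  2  3  0  0  1  1  2  2  3  0  0  1  1  2  2  3  0  0  1
So g(23) = 1.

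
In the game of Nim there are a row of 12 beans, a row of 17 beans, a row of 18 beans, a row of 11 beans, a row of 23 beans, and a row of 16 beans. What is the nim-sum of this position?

Write each in binary and XOR column by column:
  01100  (12)
  10001  (17)
  10010  (18)
  01011  (11)
  10111  (23)
  10000  (16)
  -----
  00011  (3)

3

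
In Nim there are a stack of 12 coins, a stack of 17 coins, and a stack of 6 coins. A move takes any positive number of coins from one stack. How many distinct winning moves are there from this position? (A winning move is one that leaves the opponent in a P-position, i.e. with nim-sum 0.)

1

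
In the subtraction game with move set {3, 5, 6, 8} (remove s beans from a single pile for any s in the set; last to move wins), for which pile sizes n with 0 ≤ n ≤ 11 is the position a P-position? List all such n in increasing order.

0, 1, 2, 11

Compute g(0), g(1), … for moves {3, 5, 6, 8}:
g(0) = mex{} = 0
g(1) = mex{} = 0
g(2) = mex{} = 0
g(3) = mex{0} = 1
g(4) = mex{0} = 1
g(5) = mex{0} = 1
g(6) = mex{0,1} = 2
g(7) = mex{0,1} = 2
g(8) = mex{0,1} = 2
g(9) = mex{0,1,2} = 3
g(10) = mex{0,1,2} = 3
g(11) = mex{1,2} = 0
The P-positions (g = 0) in 0..11 are 0, 1, 2, 11.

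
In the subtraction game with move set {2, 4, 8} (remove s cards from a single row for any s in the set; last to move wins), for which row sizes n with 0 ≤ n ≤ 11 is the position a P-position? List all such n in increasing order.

0, 1, 6, 7

Grundy values for subtraction set {2, 4, 8}:
g(0) = mex{} = 0
g(1) = mex{} = 0
g(2) = mex{0} = 1
g(3) = mex{0} = 1
g(4) = mex{0,1} = 2
g(5) = mex{0,1} = 2
g(6) = mex{1,2} = 0
g(7) = mex{1,2} = 0
g(8) = mex{0,2} = 1
g(9) = mex{0,2} = 1
g(10) = mex{0,1} = 2
g(11) = mex{0,1} = 2
The P-positions (g = 0) in 0..11 are 0, 1, 6, 7.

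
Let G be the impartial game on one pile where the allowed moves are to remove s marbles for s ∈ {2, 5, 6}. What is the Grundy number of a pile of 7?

Grundy values for subtraction set {2, 5, 6}:
g(0) = mex{} = 0
g(1) = mex{} = 0
g(2) = mex{0} = 1
g(3) = mex{0} = 1
g(4) = mex{1} = 0
g(5) = mex{0,1} = 2
g(6) = mex{0} = 1
g(7) = mex{0,1,2} = 3
So g(7) = 3.

3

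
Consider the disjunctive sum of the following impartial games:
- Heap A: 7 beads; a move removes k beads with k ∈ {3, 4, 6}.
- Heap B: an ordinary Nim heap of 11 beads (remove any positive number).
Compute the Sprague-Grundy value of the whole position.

9

Build the Grundy sequence for heap A with g(k) = mex{g(k−s) : s ∈ {3, 4, 6}, s ≤ k}:
k:     0  1  2  3  4  5  6  7
g(k):  0  0  0  1  1  1  2  2
So g(7) = 2.
Heap B is a plain Nim heap of size 11, so its Grundy value is 11.
The value of a disjunctive sum is the nim-sum of the parts.
Combined value = 2 ⊕ 11 = 9.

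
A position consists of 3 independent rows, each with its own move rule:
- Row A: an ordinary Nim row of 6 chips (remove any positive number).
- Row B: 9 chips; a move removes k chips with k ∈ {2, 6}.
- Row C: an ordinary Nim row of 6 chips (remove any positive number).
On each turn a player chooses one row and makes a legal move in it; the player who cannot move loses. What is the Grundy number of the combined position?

0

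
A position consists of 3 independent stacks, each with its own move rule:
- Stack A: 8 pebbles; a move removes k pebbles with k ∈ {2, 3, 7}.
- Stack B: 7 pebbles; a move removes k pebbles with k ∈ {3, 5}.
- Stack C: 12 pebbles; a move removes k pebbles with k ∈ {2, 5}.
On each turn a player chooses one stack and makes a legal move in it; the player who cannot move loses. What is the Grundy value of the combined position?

1

Grundy values for stack A (subtraction set {2, 3, 7}):
g(0) = mex{} = 0
g(1) = mex{} = 0
g(2) = mex{0} = 1
g(3) = mex{0} = 1
g(4) = mex{0,1} = 2
g(5) = mex{1} = 0
g(6) = mex{1,2} = 0
g(7) = mex{0,2} = 1
g(8) = mex{0} = 1
So g(8) = 1.
For stack B, compute g(0), g(1), … with moves {3, 5}:
g(0) = mex{} = 0
g(1) = mex{} = 0
g(2) = mex{} = 0
g(3) = mex{0} = 1
g(4) = mex{0} = 1
g(5) = mex{0} = 1
g(6) = mex{0,1} = 2
g(7) = mex{0,1} = 2
So g(7) = 2.
Grundy values for stack C (subtraction set {2, 5}):
k:     0  1  2  3  4  5  6  7  8  9 10 11 12
g(k):  0  0  1  1  0  2  1  0  0  1  1  0  2
So g(12) = 2.
By the Sprague-Grundy theorem, the Grundy value of a sum of independent games is the XOR of the component values.
Combined value = 1 XOR 2 XOR 2 = 1.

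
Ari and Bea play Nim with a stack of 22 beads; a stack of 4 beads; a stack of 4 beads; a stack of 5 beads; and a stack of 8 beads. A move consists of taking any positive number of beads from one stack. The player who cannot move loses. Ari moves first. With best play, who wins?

Nim-sum: 22 ^ 4 ^ 4 ^ 5 ^ 8 = 27.
The nim-sum is 27 ≠ 0, so this is an N-position: the player to move can win; Ari has a winning move.

Ari wins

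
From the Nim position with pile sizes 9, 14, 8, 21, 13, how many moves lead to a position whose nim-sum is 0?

1

Bitwise XOR of the heap sizes:
  01001  (9)
  01110  (14)
  01000  (8)
  10101  (21)
  01101  (13)
  -----
  10111  (23)
The overall nim-sum is X = 23. A pile of size p has a winning move iff p XOR X < p (reduce it to p XOR X).
  9: 9 XOR 23 = 30 ≥ 9 — no move.
  14: 14 XOR 23 = 25 ≥ 14 — no move.
  8: 8 XOR 23 = 31 ≥ 8 — no move.
  21: 21 XOR 23 = 2 < 21 — winning move (to 2).
  13: 13 XOR 23 = 26 ≥ 13 — no move.
That gives 1 winning move.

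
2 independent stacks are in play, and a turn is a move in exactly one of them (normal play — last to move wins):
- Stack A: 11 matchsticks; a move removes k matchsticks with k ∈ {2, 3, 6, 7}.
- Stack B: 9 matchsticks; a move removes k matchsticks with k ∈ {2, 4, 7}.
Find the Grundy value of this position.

Grundy values for stack A (subtraction set {2, 3, 6, 7}):
g(0) = mex{} = 0
g(1) = mex{} = 0
g(2) = mex{0} = 1
g(3) = mex{0} = 1
g(4) = mex{0,1} = 2
g(5) = mex{1} = 0
g(6) = mex{0,1,2} = 3
g(7) = mex{0,2} = 1
g(8) = mex{0,1,3} = 2
g(9) = mex{1,3} = 0
g(10) = mex{1,2} = 0
g(11) = mex{0,2} = 1
So g(11) = 1.
Grundy values for stack B (subtraction set {2, 4, 7}):
g(0) = mex{} = 0
g(1) = mex{} = 0
g(2) = mex{0} = 1
g(3) = mex{0} = 1
g(4) = mex{0,1} = 2
g(5) = mex{0,1} = 2
g(6) = mex{1,2} = 0
g(7) = mex{0,1,2} = 3
g(8) = mex{0,2} = 1
g(9) = mex{1,2,3} = 0
So g(9) = 0.
The value of a disjunctive sum is the nim-sum of the parts.
Combined value = 1 XOR 0 = 1.

1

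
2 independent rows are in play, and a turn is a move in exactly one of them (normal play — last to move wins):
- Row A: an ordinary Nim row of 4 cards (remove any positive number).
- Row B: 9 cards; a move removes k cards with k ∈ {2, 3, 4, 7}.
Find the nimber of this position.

0

Row A is a plain Nim row of size 4, so its Grundy value is 4.
Build the Grundy sequence for row B with g(k) = mex{g(k−s) : s ∈ {2, 3, 4, 7}, s ≤ k}:
k:     0  1  2  3  4  5  6  7  8  9
g(k):  0  0  1  1  2  2  0  3  1  4
So g(9) = 4.
By the Sprague-Grundy theorem, the Grundy value of a sum of independent games is the XOR of the component values.
Combined value = 4 ⊕ 4 = 0.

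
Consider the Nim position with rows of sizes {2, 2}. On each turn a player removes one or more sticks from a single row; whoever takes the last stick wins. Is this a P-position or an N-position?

P-position

Compute the nim-sum pairwise:
2 ⊕ 2 = 0
The nim-sum is 0, so this is a P-position: the player to move is in a losing position under optimal play.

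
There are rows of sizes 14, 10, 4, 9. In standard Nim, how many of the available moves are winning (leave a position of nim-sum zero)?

3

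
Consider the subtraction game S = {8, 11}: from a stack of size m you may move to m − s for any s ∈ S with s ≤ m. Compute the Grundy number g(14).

Grundy values for subtraction set {8, 11}:
k:     0  1  2  3  4  5  6  7  8  9 10 11 12 13 14
g(k):  0  0  0  0  0  0  0  0  1  1  1  1  1  1  1
So g(14) = 1.

1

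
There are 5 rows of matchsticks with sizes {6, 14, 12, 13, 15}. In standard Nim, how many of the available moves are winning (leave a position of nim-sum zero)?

5

Compute the nim-sum pairwise:
6 ^ 14 = 8
8 ^ 12 = 4
4 ^ 13 = 9
9 ^ 15 = 6
The overall nim-sum is X = 6. A row of size p has a winning move iff p XOR X < p (reduce it to p XOR X).
  6: 6 XOR 6 = 0 < 6 — winning move (to 0).
  14: 14 XOR 6 = 8 < 14 — winning move (to 8).
  12: 12 XOR 6 = 10 < 12 — winning move (to 10).
  13: 13 XOR 6 = 11 < 13 — winning move (to 11).
  15: 15 XOR 6 = 9 < 15 — winning move (to 9).
That gives 5 winning moves.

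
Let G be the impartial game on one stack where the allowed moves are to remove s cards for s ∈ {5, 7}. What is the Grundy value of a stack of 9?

1

Build the Grundy sequence with g(k) = mex{g(k−s) : s ∈ {5, 7}, s ≤ k}:
g(0) = mex{} = 0
g(1) = mex{} = 0
g(2) = mex{} = 0
g(3) = mex{} = 0
g(4) = mex{} = 0
g(5) = mex{0} = 1
g(6) = mex{0} = 1
g(7) = mex{0} = 1
g(8) = mex{0} = 1
g(9) = mex{0} = 1
So g(9) = 1.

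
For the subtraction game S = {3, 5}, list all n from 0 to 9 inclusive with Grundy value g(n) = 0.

0, 1, 2, 8, 9

Build the Grundy sequence with g(k) = mex{g(k−s) : s ∈ {3, 5}, s ≤ k}:
g(0) = mex{} = 0
g(1) = mex{} = 0
g(2) = mex{} = 0
g(3) = mex{0} = 1
g(4) = mex{0} = 1
g(5) = mex{0} = 1
g(6) = mex{0,1} = 2
g(7) = mex{0,1} = 2
g(8) = mex{1} = 0
g(9) = mex{1,2} = 0
The P-positions (g = 0) in 0..9 are 0, 1, 2, 8, 9.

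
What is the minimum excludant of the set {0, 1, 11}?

2

The values 0, 1 are all present; 2 is the first non-negative integer missing from the set.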